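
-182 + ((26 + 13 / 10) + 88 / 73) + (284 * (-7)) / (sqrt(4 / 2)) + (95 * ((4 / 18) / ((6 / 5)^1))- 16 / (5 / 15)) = -994 * sqrt(2)- 3624707 / 19710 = -1589.63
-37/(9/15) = -185/3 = -61.67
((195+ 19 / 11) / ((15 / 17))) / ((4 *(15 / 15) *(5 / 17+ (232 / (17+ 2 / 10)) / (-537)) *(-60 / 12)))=-1203418253 / 29038625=-41.44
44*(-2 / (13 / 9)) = -792 / 13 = -60.92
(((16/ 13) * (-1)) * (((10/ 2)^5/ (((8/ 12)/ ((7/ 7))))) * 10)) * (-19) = 14250000/ 13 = 1096153.85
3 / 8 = 0.38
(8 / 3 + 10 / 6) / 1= 13 / 3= 4.33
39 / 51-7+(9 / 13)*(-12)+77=62.46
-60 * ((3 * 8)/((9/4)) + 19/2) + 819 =-391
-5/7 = -0.71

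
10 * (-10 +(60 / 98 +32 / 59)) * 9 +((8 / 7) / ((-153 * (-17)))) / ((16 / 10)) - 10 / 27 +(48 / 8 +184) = -13680687365 / 22558473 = -606.45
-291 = -291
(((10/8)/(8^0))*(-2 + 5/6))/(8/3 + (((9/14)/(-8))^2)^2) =-688414720/1258835171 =-0.55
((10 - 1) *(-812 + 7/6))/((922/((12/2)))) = -43785/922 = -47.49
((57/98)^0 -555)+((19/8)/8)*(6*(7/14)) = -35399/64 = -553.11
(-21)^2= 441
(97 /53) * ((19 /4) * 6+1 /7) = 38897 /742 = 52.42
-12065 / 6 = -2010.83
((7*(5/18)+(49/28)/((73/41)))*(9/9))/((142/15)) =38465/124392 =0.31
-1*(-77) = 77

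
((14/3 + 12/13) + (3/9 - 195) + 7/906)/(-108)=2226857/1272024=1.75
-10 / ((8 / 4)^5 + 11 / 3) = -30 / 107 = -0.28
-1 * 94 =-94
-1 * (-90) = 90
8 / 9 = 0.89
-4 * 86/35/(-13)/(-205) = -344/93275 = -0.00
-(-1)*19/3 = 19/3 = 6.33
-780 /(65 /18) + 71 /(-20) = -4391 /20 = -219.55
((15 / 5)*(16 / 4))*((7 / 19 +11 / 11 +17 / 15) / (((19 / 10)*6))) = 2852 / 1083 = 2.63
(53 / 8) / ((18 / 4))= 53 / 36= 1.47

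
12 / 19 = 0.63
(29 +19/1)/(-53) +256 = 13520/53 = 255.09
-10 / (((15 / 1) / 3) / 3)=-6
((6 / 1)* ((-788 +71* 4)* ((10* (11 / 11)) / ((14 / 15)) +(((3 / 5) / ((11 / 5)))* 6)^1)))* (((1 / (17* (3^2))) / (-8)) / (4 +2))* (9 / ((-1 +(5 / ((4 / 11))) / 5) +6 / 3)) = 11412 / 935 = 12.21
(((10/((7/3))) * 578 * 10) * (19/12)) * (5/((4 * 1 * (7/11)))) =7550125/98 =77042.09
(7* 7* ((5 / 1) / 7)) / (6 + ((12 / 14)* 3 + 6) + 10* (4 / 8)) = 245 / 137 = 1.79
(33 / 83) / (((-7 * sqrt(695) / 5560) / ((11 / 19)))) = -2904 * sqrt(695) / 11039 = -6.94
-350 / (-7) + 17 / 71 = 3567 / 71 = 50.24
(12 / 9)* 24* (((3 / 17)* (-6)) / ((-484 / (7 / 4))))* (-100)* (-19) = 478800 / 2057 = 232.77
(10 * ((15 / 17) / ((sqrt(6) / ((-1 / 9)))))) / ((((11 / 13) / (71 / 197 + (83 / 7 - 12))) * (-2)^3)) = 8125 * sqrt(6) / 1547238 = 0.01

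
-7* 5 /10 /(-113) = 0.03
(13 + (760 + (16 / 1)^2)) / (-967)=-1029 / 967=-1.06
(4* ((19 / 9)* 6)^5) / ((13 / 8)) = 2535525376 / 3159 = 802635.45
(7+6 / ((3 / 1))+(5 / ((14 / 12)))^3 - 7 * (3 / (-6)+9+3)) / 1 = 4951 / 686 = 7.22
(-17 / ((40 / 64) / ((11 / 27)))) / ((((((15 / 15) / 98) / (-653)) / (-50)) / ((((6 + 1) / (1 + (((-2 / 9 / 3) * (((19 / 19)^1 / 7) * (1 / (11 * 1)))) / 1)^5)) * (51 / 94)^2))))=-6268417781213901926257916040 / 85796221650546804703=-73061699.70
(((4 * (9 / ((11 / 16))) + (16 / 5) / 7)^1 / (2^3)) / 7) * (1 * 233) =219.77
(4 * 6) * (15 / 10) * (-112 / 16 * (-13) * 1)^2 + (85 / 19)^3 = 2045391769 / 6859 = 298205.54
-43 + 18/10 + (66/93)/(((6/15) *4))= -25269/620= -40.76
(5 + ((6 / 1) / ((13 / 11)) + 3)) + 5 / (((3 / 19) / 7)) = 9155 / 39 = 234.74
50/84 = 25/42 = 0.60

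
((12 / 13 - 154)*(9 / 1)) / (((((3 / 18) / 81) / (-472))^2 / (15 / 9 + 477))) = -451112962834298880 / 13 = -34700997141099913.85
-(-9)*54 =486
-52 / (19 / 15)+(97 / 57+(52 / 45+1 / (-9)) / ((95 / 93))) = -18206 / 475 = -38.33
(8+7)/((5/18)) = 54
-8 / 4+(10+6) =14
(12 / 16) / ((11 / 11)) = 3 / 4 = 0.75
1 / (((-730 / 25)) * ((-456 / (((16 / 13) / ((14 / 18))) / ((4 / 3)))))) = 0.00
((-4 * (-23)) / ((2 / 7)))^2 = 103684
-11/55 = -1/5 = -0.20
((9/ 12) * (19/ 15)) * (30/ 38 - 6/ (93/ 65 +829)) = 40113/ 53978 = 0.74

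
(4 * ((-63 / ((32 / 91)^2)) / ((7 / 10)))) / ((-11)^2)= -372645 / 15488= -24.06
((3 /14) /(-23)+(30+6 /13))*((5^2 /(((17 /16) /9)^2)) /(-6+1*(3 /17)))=-3671222400 /391391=-9379.94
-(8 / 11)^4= -4096 / 14641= -0.28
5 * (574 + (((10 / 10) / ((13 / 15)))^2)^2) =82223195 / 28561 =2878.86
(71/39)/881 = 71/34359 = 0.00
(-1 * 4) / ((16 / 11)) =-11 / 4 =-2.75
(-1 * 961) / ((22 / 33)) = -2883 / 2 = -1441.50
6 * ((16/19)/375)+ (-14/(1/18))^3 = -16003007.99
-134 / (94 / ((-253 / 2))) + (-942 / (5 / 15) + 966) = -1679.67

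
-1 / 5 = -0.20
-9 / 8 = -1.12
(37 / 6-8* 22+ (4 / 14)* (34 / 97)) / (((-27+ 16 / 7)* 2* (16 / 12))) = 2.58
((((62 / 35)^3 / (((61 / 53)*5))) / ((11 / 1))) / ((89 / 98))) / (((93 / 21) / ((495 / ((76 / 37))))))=67842756 / 12893875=5.26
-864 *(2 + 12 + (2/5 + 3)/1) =-75168/5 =-15033.60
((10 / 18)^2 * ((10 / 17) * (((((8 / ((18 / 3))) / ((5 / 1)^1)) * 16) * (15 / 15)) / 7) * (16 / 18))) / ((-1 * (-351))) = 0.00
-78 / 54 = -13 / 9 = -1.44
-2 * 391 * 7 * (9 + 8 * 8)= -399602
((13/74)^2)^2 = 28561/29986576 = 0.00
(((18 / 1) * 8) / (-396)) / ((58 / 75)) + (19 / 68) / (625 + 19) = -6562739 / 13969648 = -0.47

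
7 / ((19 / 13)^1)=91 / 19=4.79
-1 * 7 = -7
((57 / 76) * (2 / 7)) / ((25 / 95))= 57 / 70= 0.81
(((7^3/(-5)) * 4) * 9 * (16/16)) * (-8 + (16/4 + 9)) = -12348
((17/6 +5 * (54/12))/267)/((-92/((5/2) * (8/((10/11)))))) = -418/18423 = -0.02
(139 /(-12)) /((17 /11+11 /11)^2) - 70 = -675379 /9408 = -71.79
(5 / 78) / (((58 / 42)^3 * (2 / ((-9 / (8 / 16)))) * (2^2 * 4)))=-138915 / 10145824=-0.01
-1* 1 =-1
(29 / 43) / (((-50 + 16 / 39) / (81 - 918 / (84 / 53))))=7888725 / 1164268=6.78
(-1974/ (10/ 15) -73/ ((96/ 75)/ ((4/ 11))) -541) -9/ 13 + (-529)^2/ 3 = 89756.90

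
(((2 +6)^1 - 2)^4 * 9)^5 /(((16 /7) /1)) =94452968630684418048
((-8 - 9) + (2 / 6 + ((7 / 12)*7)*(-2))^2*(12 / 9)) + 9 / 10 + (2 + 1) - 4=17473 / 270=64.71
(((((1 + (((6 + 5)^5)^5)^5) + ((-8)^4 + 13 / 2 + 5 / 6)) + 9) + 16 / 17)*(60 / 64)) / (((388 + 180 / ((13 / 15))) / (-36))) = -445463050705450721714650716732470483930076064996715269920110248912656710226330530424646718018696226636072169455855511034807814047197965 / 526592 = -845935849206692698929438200000000000000000000000000000000000000000000000000000000000000000000000000000000000000000000000000000000.00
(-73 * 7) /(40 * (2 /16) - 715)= 511 /710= 0.72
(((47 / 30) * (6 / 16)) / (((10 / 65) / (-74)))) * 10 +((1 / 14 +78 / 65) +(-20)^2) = -678889 / 280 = -2424.60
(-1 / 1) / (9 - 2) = -1 / 7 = -0.14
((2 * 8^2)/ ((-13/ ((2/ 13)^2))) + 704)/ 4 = 386544/ 2197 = 175.94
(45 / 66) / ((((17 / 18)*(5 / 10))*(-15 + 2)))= -270 / 2431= -0.11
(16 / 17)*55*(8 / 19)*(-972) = -6842880 / 323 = -21185.39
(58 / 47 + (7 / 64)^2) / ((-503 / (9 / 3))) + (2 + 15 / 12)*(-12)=-3777227517 / 96833536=-39.01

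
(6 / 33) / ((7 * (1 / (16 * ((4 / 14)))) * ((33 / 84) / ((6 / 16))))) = 96 / 847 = 0.11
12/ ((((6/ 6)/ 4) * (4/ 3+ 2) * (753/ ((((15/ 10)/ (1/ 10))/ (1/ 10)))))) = 720/ 251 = 2.87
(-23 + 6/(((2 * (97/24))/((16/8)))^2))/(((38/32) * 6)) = -1703608/536313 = -3.18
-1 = -1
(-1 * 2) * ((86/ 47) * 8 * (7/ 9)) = -22.77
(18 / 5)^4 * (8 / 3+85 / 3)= 3254256 / 625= 5206.81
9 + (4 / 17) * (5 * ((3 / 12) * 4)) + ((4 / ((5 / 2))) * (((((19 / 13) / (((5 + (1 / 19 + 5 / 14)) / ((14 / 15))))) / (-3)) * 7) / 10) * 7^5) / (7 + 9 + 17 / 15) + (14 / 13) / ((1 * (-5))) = -82.38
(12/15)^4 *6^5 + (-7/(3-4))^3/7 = 2021281/625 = 3234.05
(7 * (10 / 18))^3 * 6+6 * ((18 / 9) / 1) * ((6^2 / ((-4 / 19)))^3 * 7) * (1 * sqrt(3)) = 85750 / 243- 420017724 * sqrt(3) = -727491685.17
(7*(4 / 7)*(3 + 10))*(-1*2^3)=-416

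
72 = 72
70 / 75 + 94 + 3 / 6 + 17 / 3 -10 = 911 / 10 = 91.10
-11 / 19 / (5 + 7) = -11 / 228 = -0.05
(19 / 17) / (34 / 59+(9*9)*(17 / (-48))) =-17936 / 451129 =-0.04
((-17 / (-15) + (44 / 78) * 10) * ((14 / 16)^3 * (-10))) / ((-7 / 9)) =194187 / 3328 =58.35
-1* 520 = -520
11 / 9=1.22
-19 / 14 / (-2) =19 / 28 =0.68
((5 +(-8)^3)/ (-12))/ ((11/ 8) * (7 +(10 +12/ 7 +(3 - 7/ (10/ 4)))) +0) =5915/ 3641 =1.62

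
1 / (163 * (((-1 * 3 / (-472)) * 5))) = 472 / 2445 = 0.19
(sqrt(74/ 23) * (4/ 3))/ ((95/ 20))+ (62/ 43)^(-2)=1849/ 3844+ 16 * sqrt(1702)/ 1311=0.98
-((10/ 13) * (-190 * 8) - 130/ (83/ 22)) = 1298780/ 1079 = 1203.69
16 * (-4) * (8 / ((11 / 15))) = -7680 / 11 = -698.18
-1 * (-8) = 8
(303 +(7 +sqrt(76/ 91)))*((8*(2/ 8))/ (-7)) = -620/ 7-4*sqrt(1729)/ 637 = -88.83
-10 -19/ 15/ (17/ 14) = -2816/ 255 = -11.04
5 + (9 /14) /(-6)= 137 /28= 4.89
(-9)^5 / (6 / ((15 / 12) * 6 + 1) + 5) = -1003833 / 97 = -10348.79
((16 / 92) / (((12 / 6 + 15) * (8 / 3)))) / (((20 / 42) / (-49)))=-3087 / 7820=-0.39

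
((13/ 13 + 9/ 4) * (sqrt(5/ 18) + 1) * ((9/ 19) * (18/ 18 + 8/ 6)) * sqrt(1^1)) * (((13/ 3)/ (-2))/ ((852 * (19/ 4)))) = -1183/ 615144 - 1183 * sqrt(10)/ 3690864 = -0.00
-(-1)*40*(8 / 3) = 320 / 3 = 106.67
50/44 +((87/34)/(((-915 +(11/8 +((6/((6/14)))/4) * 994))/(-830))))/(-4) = 1.34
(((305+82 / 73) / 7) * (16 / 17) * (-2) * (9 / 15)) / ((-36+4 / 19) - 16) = 1698372 / 1780835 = 0.95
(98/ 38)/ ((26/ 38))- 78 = -965/ 13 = -74.23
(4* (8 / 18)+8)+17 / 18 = 193 / 18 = 10.72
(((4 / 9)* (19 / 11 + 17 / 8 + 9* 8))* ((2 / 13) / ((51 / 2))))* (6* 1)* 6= 17800 / 2431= 7.32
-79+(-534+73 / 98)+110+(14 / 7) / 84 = -73828 / 147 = -502.23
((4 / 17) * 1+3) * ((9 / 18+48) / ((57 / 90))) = 80025 / 323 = 247.76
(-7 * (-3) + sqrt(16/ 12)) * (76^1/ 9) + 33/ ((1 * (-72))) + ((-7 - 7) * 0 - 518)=-2729/ 8 + 152 * sqrt(3)/ 27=-331.37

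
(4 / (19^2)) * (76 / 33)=16 / 627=0.03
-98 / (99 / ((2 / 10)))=-98 / 495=-0.20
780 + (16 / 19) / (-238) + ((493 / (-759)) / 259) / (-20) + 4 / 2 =993067835279 / 1269913260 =782.00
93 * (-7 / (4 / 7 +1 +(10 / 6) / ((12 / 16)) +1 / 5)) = -205065 / 1258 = -163.01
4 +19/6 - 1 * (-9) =97/6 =16.17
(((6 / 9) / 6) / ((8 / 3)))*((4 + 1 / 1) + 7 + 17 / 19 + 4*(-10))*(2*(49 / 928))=-25235 / 211584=-0.12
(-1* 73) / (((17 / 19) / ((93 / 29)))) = -128991 / 493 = -261.65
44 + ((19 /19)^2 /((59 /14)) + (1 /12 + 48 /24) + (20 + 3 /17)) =800359 /12036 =66.50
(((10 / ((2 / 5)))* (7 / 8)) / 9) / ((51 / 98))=8575 / 1836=4.67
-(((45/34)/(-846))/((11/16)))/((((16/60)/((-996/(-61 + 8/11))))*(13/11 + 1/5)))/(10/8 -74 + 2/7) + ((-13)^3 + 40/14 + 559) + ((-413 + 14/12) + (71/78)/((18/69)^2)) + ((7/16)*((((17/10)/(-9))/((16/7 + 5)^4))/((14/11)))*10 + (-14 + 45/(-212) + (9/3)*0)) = -2050999843302919527521/1001555542458473184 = -2047.81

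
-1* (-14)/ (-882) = -1/ 63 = -0.02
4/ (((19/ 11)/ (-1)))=-44/ 19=-2.32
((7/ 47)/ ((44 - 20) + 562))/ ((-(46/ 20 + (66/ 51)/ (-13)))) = -7735/ 66968373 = -0.00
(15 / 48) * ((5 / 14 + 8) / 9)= 65 / 224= 0.29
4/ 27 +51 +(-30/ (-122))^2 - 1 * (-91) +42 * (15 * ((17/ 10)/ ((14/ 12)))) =106515979/ 100467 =1060.21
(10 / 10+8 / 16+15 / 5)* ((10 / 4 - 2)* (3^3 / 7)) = 243 / 28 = 8.68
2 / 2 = 1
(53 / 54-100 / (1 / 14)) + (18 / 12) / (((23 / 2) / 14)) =-1735313 / 1242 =-1397.19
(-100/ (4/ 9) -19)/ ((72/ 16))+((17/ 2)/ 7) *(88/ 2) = -50/ 63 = -0.79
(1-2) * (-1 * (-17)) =-17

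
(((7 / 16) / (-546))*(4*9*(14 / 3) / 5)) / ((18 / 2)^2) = -0.00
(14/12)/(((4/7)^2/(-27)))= -3087/32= -96.47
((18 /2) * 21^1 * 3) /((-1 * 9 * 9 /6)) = -42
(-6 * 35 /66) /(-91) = 5 /143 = 0.03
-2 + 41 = 39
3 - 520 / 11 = -487 / 11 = -44.27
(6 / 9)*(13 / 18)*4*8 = 416 / 27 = 15.41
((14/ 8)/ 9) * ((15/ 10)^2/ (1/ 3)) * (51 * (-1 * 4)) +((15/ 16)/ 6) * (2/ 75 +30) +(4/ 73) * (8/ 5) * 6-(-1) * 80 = -1598983/ 8760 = -182.53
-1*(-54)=54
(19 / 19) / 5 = 1 / 5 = 0.20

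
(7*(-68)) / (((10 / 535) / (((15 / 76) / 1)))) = -190995 / 38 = -5026.18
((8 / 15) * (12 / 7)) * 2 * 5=64 / 7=9.14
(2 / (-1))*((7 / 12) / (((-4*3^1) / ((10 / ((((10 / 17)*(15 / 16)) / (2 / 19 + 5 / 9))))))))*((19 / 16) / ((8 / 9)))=1.56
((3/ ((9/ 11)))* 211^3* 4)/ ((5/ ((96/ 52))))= 3306663712/ 65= 50871749.42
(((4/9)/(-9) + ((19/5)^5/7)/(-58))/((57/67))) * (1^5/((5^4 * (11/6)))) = -13777814273/6712083984375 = -0.00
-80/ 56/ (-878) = 5/ 3073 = 0.00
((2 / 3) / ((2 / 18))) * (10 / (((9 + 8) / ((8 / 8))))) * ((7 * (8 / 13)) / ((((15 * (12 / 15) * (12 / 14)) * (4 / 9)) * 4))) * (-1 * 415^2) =-143196.13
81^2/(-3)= -2187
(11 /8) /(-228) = -11 /1824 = -0.01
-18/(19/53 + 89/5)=-0.99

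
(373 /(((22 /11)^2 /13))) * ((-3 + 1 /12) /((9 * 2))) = -169715 /864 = -196.43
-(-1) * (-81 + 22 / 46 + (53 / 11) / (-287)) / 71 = -5847983 / 5155381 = -1.13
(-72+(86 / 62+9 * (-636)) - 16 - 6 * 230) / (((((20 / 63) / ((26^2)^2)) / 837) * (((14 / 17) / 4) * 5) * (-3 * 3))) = 23377802500728 / 25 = 935112100029.12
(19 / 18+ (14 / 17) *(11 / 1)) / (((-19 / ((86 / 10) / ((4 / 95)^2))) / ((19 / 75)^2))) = -165.73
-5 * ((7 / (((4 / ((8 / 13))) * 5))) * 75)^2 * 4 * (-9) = 7938000 / 169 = 46970.41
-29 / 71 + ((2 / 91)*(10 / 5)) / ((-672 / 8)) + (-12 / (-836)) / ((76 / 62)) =-428083247 / 1077578502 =-0.40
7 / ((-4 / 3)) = -21 / 4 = -5.25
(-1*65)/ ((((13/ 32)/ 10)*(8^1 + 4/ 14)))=-5600/ 29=-193.10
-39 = -39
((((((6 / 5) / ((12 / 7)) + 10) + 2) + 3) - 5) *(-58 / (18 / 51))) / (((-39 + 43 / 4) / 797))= 84085094 / 1695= 49607.73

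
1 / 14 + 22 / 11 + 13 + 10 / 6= 703 / 42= 16.74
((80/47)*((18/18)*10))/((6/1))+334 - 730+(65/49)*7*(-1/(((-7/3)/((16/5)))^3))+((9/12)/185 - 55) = -424.21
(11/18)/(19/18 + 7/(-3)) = -11/23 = -0.48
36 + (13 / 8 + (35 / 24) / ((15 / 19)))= 1421 / 36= 39.47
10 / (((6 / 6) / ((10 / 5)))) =20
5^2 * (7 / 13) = 175 / 13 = 13.46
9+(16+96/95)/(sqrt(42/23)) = 9+808*sqrt(966)/1995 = 21.59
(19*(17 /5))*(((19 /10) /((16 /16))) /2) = 6137 /100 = 61.37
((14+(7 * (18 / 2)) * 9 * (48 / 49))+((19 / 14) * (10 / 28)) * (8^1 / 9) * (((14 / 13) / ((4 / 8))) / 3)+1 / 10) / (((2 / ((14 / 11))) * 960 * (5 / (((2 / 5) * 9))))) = 14000917 / 51480000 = 0.27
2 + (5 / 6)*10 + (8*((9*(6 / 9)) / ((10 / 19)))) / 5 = 28.57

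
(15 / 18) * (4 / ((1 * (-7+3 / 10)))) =-100 / 201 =-0.50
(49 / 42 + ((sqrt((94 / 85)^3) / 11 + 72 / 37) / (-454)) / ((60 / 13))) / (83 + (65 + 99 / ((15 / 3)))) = 0.01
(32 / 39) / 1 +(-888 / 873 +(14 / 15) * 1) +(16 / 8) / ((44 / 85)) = 1914323 / 416130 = 4.60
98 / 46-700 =-697.87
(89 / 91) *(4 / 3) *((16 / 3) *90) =56960 / 91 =625.93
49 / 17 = 2.88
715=715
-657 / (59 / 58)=-38106 / 59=-645.86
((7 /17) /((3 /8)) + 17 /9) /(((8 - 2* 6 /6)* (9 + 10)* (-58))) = -457 /1011636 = -0.00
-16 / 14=-8 / 7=-1.14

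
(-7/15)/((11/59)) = -2.50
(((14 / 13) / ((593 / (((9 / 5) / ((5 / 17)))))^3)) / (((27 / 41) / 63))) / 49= 0.00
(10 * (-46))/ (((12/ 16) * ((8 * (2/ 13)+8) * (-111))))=0.60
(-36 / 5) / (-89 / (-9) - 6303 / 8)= 2592 / 280075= 0.01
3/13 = 0.23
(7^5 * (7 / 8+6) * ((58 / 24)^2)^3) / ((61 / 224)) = 3848920289078095 / 45536256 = 84524302.77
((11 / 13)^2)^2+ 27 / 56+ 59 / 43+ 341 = 23615017201 / 68774888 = 343.37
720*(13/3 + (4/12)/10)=3144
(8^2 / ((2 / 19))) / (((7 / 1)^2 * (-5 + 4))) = -608 / 49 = -12.41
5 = 5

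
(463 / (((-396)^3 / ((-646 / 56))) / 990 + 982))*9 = 6729705 / 10367626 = 0.65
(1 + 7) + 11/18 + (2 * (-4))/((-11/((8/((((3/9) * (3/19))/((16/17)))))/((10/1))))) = 19.02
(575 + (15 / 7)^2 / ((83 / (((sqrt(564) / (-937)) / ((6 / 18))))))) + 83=658 - 1350 * sqrt(141) / 3810779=658.00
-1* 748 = -748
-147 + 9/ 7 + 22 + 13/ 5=-4239/ 35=-121.11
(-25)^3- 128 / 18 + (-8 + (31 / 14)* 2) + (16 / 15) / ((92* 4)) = -113280499 / 7245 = -15635.68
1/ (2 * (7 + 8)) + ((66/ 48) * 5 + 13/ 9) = 3007/ 360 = 8.35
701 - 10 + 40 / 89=61539 / 89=691.45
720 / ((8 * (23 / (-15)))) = -1350 / 23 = -58.70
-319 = -319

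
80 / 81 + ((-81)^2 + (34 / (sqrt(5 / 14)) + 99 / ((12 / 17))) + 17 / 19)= 34 * sqrt(70) / 5 + 41264483 / 6156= 6760.03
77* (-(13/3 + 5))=-2156/3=-718.67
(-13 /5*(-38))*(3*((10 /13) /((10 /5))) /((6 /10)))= 190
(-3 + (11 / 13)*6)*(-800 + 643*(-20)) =-368820 / 13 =-28370.77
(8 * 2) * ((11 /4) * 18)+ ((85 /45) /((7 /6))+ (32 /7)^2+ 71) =130171 /147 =885.52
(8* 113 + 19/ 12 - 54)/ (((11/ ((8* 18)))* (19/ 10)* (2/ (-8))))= -445920/ 19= -23469.47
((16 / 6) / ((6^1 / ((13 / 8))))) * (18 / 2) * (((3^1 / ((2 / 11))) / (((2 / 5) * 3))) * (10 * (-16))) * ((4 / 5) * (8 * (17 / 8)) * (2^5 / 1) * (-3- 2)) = 31116800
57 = 57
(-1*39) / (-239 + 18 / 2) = 39 / 230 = 0.17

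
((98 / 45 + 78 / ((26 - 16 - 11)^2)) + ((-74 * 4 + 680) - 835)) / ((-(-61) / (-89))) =1485143 / 2745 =541.04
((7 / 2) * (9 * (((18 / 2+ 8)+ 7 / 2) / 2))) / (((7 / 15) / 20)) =27675 / 2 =13837.50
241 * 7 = 1687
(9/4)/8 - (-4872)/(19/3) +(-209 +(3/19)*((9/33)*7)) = 560.85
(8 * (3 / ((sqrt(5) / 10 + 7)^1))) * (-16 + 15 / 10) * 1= -48720 / 979 + 696 * sqrt(5) / 979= -48.18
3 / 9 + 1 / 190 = 193 / 570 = 0.34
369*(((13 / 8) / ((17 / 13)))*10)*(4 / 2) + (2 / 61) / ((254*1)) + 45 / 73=176347248847 / 19228054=9171.35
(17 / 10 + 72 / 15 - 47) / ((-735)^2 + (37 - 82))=-9 / 120040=-0.00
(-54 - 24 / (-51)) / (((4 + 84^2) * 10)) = -91 / 120020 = -0.00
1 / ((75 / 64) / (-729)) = -15552 / 25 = -622.08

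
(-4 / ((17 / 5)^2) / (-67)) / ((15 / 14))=280 / 58089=0.00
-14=-14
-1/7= -0.14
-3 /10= -0.30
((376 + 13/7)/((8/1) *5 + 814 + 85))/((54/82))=108445/177471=0.61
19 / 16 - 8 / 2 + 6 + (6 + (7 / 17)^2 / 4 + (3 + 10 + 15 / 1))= 37.23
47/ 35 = 1.34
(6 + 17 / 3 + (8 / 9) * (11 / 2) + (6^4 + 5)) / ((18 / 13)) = 77077 / 81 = 951.57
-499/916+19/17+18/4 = 78995/15572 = 5.07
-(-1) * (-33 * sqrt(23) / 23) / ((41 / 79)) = -13.26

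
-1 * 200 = -200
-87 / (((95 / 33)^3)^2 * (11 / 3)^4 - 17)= -621608823 / 734970426832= -0.00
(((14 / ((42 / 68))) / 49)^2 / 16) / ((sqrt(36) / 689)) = 199121 / 129654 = 1.54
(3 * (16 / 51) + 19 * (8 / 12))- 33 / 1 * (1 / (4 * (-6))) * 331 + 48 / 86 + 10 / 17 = 8243561 / 17544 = 469.88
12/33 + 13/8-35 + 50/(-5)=-3785/88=-43.01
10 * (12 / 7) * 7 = 120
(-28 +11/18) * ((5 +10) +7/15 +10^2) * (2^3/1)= -3415504/135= -25300.03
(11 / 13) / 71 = 11 / 923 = 0.01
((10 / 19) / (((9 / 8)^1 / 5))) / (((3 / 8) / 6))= 6400 / 171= 37.43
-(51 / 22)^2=-2601 / 484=-5.37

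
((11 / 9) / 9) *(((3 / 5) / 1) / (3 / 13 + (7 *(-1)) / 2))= -286 / 11475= -0.02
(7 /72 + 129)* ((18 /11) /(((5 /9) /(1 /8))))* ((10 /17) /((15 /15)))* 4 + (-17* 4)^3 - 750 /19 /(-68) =-406100899 /1292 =-314319.58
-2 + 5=3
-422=-422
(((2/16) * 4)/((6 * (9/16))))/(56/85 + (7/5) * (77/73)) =24820/357777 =0.07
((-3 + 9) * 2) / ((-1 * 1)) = -12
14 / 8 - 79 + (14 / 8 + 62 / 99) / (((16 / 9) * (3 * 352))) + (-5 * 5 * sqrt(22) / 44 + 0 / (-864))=-57428563 / 743424 - 25 * sqrt(22) / 44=-79.91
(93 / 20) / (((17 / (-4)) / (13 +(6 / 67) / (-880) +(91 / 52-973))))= 2627176809 / 2505800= 1048.44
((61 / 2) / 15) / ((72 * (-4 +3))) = -61 / 2160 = -0.03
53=53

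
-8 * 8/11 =-64/11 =-5.82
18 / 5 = 3.60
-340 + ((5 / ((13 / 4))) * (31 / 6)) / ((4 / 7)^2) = -98485 / 312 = -315.66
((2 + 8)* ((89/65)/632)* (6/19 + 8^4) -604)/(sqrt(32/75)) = -788.82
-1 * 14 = -14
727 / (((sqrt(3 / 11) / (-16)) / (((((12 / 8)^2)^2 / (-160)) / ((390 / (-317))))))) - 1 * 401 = -2074131 * sqrt(33) / 20800 - 401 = -973.84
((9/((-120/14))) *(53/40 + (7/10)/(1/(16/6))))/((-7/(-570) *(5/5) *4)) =-21831/320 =-68.22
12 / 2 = 6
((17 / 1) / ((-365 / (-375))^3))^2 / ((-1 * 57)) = -17145263671875 / 2875350299491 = -5.96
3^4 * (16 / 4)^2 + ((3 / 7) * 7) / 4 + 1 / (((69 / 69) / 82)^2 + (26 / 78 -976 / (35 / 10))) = 203997168669 / 157314620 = 1296.75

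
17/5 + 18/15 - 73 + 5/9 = -3053/45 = -67.84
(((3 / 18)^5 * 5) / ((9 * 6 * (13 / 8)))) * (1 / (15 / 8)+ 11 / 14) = 277 / 28658448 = 0.00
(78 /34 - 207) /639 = -1160 /3621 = -0.32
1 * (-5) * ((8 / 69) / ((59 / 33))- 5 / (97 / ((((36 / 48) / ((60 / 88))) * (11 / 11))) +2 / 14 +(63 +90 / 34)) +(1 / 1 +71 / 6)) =-1529911735 / 23782782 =-64.33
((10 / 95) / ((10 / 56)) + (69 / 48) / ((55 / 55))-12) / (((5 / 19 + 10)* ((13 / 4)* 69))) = -5053 / 1166100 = -0.00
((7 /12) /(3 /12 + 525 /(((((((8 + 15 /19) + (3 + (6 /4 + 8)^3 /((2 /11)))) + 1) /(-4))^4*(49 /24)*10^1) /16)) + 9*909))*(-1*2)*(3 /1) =-418369099381779334090078658 /977937769804934381035043053795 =-0.00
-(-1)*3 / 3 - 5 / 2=-3 / 2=-1.50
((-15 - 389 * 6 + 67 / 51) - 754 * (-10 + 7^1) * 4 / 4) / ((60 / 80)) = -17480 / 153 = -114.25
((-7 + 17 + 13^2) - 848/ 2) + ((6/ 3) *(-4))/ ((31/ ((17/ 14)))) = -53233/ 217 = -245.31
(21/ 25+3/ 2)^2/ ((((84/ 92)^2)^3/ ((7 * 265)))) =1325957457773/ 75631500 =17531.81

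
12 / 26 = 6 / 13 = 0.46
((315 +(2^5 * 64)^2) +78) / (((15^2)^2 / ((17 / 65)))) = 5485373 / 253125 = 21.67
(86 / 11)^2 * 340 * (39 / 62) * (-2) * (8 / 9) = -261522560 / 11253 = -23240.25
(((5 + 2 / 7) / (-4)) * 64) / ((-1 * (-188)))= -148 / 329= -0.45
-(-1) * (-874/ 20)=-437/ 10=-43.70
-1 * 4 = -4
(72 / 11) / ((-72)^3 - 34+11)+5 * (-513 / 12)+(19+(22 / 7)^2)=-148780235647 / 804772276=-184.87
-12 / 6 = -2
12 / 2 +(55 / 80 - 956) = -15189 / 16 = -949.31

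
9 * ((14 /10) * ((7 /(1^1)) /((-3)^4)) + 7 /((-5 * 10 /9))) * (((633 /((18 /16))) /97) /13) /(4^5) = -973343 /217900800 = -0.00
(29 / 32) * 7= 203 / 32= 6.34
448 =448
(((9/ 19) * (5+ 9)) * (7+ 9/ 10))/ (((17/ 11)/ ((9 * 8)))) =3941784/ 1615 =2440.73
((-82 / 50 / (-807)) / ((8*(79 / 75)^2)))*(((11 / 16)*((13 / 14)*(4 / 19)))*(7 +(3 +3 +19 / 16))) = 99817575 / 228643079168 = 0.00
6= 6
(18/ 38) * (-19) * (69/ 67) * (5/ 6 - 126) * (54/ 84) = 1399113/ 1876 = 745.80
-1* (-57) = 57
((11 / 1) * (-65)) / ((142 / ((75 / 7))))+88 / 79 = -4148903 / 78526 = -52.83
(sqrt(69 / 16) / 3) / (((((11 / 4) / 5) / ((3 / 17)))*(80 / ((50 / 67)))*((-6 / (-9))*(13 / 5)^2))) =1875*sqrt(69) / 33878416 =0.00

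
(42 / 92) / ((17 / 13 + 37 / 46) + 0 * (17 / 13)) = 91 / 421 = 0.22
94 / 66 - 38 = -1207 / 33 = -36.58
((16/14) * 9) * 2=144/7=20.57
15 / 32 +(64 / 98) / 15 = 12049 / 23520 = 0.51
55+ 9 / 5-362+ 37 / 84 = -127999 / 420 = -304.76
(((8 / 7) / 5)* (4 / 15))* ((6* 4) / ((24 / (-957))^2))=407044 / 175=2325.97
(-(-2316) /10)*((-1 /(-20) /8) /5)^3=579 /1280000000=0.00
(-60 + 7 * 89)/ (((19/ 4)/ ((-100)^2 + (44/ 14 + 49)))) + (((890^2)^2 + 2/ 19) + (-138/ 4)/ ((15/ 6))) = 417236694950793/ 665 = 627423601429.76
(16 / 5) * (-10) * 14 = -448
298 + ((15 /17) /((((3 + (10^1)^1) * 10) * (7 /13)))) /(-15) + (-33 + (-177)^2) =37596859 /1190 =31594.00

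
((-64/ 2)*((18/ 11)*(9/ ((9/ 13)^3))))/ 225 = -140608/ 22275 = -6.31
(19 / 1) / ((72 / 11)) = 209 / 72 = 2.90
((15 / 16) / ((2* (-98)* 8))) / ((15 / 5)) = -5 / 25088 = -0.00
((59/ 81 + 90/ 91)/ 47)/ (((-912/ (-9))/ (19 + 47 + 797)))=0.31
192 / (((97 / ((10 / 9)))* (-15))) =-128 / 873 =-0.15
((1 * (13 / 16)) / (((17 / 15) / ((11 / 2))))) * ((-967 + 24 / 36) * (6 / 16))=-1428.85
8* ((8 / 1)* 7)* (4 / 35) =256 / 5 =51.20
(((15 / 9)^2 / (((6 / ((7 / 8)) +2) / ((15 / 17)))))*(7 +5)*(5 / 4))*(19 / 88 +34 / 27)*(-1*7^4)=-14701.82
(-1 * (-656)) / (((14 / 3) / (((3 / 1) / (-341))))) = -2952 / 2387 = -1.24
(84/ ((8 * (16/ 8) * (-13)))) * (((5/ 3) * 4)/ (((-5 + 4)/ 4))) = 140/ 13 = 10.77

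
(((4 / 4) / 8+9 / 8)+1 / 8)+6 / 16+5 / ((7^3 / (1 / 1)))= 2421 / 1372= 1.76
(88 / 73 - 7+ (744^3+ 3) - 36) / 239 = 30063644400 / 17447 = 1723141.19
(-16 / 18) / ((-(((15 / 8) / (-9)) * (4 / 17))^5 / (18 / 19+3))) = -29442154752 / 2375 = -12396696.74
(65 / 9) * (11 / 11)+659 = 5996 / 9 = 666.22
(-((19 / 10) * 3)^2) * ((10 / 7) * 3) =-9747 / 70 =-139.24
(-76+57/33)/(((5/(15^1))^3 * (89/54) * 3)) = -397062/979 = -405.58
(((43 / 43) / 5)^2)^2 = 1 / 625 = 0.00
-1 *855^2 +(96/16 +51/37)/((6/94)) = -730909.41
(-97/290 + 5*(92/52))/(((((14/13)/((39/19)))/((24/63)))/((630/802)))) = 7508826/1546657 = 4.85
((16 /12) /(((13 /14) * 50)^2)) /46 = 98 /7288125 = 0.00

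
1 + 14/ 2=8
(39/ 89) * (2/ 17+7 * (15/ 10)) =14079/ 3026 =4.65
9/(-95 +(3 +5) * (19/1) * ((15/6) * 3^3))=9/10165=0.00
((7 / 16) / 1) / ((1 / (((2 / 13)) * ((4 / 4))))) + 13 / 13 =111 / 104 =1.07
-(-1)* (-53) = -53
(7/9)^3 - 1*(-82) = 60121/729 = 82.47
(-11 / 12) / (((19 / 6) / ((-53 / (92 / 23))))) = 583 / 152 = 3.84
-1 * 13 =-13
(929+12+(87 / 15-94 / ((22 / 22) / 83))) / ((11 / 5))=-3116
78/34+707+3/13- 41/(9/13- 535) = 1089285323/1535066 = 709.60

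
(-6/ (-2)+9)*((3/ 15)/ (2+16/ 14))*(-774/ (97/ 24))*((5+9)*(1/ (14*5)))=-780192/ 26675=-29.25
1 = 1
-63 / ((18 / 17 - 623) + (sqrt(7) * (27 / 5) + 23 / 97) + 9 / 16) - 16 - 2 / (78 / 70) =-57169359232663318 / 3231113592497583 + 73092122880 * sqrt(7) / 82849066474297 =-17.69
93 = 93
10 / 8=5 / 4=1.25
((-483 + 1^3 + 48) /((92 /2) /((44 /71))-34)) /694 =-4774 /307095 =-0.02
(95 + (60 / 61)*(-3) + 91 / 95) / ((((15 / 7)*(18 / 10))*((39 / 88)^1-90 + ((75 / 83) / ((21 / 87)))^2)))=-112073362962176 / 351111096403065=-0.32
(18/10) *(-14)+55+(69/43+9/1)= 8687/215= 40.40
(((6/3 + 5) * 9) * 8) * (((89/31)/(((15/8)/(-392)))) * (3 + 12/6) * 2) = -93778944/31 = -3025127.23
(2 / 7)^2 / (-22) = -0.00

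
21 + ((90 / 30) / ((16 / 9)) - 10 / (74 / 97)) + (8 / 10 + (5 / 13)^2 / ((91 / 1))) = 472563017 / 45521840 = 10.38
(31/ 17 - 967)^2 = 931565.62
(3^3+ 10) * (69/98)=2553/98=26.05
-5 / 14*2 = -5 / 7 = -0.71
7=7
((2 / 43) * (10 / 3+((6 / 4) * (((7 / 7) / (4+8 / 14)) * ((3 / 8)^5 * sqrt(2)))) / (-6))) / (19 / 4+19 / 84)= 280 / 8987 - 35721 * sqrt(2) / 9423552512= 0.03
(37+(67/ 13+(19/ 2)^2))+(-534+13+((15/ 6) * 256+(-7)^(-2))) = 640629/ 2548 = 251.42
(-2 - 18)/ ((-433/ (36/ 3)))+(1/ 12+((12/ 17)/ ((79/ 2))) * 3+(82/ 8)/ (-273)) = 207546791/ 317509374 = 0.65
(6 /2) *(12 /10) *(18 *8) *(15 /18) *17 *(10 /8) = 9180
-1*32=-32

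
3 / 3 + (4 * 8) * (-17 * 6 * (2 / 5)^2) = -13031 / 25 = -521.24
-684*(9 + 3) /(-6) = 1368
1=1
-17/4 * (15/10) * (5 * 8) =-255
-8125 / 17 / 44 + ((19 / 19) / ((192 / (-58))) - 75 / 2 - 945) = -17838263 / 17952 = -993.66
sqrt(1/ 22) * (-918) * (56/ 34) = -756 * sqrt(22)/ 11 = -322.36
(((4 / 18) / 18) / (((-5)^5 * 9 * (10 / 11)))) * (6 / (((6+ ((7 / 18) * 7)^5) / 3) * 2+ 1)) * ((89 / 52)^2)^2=-503130030579 / 2118133806012250000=-0.00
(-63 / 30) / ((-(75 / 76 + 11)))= 798 / 4555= 0.18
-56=-56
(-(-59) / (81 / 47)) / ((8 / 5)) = 13865 / 648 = 21.40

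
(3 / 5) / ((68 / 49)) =147 / 340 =0.43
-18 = -18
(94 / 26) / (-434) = -47 / 5642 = -0.01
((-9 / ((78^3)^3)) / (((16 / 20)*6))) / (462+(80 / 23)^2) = -2645 / 71473364339226541645824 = -0.00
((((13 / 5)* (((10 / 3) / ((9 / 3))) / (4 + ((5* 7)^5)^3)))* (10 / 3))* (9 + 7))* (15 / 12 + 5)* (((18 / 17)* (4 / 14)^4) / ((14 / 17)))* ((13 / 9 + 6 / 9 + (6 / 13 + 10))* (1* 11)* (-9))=-517792000 / 7305200161524536224365436059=-0.00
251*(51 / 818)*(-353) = -4518753 / 818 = -5524.15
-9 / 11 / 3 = -3 / 11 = -0.27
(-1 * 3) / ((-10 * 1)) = 3 / 10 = 0.30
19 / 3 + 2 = 25 / 3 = 8.33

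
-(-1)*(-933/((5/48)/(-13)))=582192/5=116438.40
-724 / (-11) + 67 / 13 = 10149 / 143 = 70.97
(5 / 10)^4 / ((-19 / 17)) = -17 / 304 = -0.06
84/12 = 7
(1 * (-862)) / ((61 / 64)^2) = -3530752 / 3721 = -948.87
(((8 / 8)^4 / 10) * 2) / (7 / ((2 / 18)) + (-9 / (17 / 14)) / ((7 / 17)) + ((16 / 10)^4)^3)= 0.00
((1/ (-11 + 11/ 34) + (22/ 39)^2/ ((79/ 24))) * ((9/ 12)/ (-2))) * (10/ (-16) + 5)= -255115/ 51695072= -0.00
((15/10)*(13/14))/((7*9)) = 13/588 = 0.02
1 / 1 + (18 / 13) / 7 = 109 / 91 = 1.20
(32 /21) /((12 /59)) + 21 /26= 13595 /1638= 8.30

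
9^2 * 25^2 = 50625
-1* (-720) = 720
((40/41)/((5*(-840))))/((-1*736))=1/3168480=0.00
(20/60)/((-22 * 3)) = -1/198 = -0.01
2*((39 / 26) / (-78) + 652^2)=22105407 / 26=850207.96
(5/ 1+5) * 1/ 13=10/ 13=0.77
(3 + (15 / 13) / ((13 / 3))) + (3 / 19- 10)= -21115 / 3211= -6.58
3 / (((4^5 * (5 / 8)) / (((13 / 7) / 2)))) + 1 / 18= 4831 / 80640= 0.06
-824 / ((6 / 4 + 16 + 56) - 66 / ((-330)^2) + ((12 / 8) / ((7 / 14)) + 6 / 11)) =-339900 / 31781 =-10.70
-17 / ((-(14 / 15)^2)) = 3825 / 196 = 19.52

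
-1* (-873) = 873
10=10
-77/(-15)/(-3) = -77/45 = -1.71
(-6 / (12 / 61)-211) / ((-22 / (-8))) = -87.82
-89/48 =-1.85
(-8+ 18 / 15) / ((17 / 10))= -4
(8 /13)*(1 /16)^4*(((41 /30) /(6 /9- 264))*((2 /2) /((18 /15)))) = -41 /1009582080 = -0.00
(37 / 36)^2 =1369 / 1296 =1.06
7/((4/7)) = 49/4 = 12.25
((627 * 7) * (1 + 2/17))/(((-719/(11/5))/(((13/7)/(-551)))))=89661/1772335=0.05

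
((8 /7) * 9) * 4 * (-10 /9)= -320 /7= -45.71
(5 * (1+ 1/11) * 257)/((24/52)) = 33410/11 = 3037.27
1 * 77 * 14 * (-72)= -77616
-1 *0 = 0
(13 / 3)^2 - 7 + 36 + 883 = 8377 / 9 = 930.78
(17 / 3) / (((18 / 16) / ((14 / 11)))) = 1904 / 297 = 6.41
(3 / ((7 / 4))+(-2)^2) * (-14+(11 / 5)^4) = 47128 / 875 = 53.86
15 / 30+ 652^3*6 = 3326013697 / 2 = 1663006848.50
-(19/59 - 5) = 276/59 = 4.68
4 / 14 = 2 / 7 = 0.29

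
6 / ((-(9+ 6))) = -2 / 5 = -0.40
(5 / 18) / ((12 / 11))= 55 / 216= 0.25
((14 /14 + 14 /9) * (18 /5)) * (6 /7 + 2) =184 /7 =26.29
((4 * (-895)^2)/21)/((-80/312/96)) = -399871680/7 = -57124525.71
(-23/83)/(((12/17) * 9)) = -391/8964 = -0.04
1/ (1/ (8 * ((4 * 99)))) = 3168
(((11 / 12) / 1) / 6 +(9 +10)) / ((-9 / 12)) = -1379 / 54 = -25.54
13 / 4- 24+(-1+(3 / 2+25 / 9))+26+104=4051 / 36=112.53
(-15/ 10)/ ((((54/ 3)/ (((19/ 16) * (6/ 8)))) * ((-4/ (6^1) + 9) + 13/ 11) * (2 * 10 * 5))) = -627/ 8038400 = -0.00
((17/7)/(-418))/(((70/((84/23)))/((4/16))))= -51/672980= -0.00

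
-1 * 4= -4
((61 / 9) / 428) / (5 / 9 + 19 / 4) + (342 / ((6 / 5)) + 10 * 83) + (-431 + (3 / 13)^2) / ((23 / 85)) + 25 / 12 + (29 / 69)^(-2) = -376701707956153 / 801694542948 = -469.88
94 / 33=2.85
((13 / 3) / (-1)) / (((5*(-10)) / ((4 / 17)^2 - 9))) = -6721 / 8670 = -0.78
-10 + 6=-4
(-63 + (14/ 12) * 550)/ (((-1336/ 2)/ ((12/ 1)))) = -1736/ 167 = -10.40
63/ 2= 31.50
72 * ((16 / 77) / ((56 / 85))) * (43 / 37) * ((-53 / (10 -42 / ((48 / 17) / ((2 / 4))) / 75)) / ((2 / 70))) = -167369760000 / 33848969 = -4944.60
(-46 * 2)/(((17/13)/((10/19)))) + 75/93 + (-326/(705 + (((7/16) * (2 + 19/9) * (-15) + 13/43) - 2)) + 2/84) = -21532888665511/587053198326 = -36.68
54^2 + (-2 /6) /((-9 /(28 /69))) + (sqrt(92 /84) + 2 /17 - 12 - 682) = sqrt(483) /21 + 70377164 /31671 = 2223.18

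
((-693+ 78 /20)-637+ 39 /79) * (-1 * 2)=1047229 /395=2651.21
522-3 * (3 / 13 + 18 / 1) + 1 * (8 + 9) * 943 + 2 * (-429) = 203324 / 13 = 15640.31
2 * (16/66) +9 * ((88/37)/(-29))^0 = 313/33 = 9.48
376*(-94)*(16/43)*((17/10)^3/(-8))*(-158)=-1276089.37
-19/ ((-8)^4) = -0.00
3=3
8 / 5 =1.60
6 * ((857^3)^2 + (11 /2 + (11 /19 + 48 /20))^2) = 42905541569279835732663 /18050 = 2377038314087525525.36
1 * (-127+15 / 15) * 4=-504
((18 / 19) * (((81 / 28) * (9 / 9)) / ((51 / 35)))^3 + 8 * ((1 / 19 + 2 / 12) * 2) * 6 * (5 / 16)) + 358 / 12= 392731933 / 8961312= 43.83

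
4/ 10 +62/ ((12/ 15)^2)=3891/ 40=97.28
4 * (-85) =-340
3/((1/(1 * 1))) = 3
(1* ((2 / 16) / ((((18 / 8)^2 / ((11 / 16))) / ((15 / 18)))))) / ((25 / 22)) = 121 / 9720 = 0.01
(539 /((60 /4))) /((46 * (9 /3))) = 539 /2070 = 0.26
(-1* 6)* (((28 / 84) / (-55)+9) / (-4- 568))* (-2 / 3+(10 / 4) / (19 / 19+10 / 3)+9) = 51569 / 61347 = 0.84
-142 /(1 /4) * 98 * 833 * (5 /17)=-13637680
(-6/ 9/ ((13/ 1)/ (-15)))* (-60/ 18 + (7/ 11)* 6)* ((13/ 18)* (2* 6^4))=7680/ 11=698.18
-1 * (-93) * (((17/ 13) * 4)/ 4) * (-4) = -6324/ 13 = -486.46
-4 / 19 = -0.21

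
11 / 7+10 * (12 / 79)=1709 / 553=3.09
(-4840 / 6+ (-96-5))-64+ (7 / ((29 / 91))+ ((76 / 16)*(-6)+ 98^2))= 1500889 / 174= 8625.80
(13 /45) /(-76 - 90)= -13 /7470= -0.00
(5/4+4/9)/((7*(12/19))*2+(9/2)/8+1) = 0.16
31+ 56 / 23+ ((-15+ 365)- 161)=5116 / 23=222.43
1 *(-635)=-635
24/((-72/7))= -7/3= -2.33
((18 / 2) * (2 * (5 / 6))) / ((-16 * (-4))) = 15 / 64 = 0.23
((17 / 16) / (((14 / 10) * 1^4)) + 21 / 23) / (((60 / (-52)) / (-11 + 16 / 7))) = 3415451 / 270480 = 12.63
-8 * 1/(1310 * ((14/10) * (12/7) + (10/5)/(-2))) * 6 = -24/917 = -0.03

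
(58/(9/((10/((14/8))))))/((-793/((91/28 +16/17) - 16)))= 465740/849303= 0.55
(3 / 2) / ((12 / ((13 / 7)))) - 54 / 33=-865 / 616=-1.40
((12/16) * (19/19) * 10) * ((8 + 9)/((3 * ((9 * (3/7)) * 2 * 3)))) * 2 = 595/162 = 3.67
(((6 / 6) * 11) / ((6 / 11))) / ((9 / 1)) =121 / 54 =2.24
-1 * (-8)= 8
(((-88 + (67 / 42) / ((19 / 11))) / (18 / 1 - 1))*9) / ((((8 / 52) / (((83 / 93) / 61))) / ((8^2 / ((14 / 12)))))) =-7197741408 / 29928857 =-240.50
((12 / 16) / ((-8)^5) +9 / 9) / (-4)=-0.25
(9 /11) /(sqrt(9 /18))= 9*sqrt(2) /11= 1.16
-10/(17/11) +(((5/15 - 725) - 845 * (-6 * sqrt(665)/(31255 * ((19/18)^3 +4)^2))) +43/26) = -967295/1326 +34488395136 * sqrt(665)/5696254811219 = -729.33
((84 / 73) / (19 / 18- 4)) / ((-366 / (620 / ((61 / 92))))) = 1.00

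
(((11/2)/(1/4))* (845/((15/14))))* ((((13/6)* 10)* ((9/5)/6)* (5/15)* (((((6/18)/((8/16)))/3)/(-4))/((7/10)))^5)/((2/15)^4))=-47201171875/126023688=-374.54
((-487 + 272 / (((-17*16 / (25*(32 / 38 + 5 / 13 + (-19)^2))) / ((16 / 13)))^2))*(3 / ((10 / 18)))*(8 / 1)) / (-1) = -17272104810474456 / 876394285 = -19708144.05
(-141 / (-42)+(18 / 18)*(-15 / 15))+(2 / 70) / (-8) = 659 / 280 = 2.35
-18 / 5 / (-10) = 9 / 25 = 0.36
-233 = -233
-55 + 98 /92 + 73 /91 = -222413 /4186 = -53.13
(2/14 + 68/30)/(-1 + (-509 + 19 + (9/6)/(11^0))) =-46/9345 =-0.00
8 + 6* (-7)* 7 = -286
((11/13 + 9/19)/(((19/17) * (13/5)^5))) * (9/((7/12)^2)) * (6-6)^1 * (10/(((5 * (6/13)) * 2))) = 0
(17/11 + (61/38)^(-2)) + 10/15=319285/122793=2.60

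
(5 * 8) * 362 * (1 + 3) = 57920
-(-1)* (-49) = -49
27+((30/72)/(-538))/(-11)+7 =2414549/71016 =34.00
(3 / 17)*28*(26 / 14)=156 / 17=9.18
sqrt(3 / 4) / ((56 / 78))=39* sqrt(3) / 56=1.21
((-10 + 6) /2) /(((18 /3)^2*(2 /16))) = -4 /9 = -0.44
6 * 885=5310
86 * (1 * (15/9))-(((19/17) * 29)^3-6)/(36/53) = -8839146589/176868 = -49975.95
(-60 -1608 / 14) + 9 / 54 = -7337 / 42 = -174.69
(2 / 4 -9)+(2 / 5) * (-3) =-97 / 10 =-9.70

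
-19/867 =-0.02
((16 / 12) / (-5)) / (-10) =2 / 75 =0.03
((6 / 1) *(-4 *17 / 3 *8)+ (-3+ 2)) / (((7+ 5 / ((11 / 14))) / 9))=-733.41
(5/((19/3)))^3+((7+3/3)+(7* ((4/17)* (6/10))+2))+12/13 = 94007533/7579195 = 12.40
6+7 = 13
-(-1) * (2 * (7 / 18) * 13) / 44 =91 / 396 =0.23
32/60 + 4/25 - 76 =-5648/75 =-75.31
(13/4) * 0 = 0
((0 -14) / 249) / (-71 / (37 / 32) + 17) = 518 / 409107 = 0.00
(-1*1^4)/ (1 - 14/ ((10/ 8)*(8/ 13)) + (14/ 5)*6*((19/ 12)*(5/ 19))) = 0.10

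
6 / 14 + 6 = 45 / 7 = 6.43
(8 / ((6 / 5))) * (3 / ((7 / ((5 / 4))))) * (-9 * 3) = -675 / 7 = -96.43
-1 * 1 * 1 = -1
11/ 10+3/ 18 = 19/ 15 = 1.27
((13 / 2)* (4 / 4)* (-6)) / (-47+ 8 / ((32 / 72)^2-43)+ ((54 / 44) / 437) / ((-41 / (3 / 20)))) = 1065948981240 / 1289713958387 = 0.83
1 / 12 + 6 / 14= 43 / 84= 0.51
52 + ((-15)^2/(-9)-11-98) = -82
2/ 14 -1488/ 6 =-247.86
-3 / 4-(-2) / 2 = 1 / 4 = 0.25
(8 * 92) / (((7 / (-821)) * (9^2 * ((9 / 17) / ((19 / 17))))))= -11480864 / 5103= -2249.83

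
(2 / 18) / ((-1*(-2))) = 1 / 18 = 0.06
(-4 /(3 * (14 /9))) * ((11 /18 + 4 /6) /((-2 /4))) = 46 /21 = 2.19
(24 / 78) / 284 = 1 / 923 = 0.00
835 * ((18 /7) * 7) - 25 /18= 270515 /18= 15028.61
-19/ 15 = -1.27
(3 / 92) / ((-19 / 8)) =-6 / 437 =-0.01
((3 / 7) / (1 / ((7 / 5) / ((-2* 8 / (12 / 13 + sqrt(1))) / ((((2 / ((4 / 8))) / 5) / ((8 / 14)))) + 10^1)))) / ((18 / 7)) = 49 / 852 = 0.06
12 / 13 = 0.92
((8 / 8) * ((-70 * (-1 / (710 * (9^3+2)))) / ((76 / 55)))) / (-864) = -385 / 3408027264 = -0.00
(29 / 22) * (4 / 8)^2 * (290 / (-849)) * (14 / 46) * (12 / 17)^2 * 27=-0.46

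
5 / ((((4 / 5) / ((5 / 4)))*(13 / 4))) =125 / 52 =2.40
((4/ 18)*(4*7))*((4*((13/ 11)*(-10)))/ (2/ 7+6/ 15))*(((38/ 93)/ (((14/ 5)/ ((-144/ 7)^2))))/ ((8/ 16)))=-126464000/ 2387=-52980.31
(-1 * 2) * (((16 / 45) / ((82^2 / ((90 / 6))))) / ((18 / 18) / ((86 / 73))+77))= -688 / 33762885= -0.00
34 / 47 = 0.72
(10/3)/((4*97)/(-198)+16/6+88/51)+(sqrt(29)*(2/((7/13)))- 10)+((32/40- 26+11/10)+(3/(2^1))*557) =26*sqrt(29)/7+8216354/10235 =822.77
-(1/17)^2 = -1/289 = -0.00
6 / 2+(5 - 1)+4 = 11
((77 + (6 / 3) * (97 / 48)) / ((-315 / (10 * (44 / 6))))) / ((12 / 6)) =-21395 / 2268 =-9.43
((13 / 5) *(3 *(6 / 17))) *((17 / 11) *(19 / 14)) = 2223 / 385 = 5.77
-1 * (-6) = 6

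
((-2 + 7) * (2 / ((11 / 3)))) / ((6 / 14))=70 / 11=6.36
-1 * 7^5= -16807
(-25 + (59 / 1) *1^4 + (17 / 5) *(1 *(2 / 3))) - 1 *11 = 379 / 15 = 25.27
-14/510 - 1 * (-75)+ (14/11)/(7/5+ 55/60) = 29445622/389895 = 75.52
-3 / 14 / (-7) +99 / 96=1665 / 1568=1.06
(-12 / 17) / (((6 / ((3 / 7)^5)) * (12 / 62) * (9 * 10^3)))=-279 / 285719000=-0.00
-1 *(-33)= 33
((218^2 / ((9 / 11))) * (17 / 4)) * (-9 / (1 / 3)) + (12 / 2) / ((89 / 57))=-593206107 / 89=-6665237.16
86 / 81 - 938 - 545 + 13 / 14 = -1679465 / 1134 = -1481.01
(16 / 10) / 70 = 4 / 175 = 0.02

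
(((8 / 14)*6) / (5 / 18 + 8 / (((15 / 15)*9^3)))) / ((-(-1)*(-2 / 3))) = -52488 / 2947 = -17.81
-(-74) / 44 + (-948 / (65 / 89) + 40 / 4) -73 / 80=-14726271 / 11440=-1287.26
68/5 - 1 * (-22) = 178/5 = 35.60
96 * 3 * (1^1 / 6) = 48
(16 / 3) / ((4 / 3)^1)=4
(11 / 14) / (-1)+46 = 633 / 14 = 45.21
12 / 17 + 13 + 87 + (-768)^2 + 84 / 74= 371063354 / 629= 589925.84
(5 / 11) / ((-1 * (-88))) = 5 / 968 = 0.01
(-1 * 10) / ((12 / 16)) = -40 / 3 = -13.33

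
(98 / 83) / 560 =7 / 3320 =0.00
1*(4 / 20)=1 / 5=0.20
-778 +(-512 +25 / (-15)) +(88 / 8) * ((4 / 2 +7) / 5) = -19078 / 15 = -1271.87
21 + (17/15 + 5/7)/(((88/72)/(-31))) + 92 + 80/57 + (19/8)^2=102782369/1404480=73.18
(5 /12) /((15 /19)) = 19 /36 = 0.53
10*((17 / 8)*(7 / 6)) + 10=835 / 24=34.79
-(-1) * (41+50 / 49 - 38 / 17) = 33141 / 833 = 39.79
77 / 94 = 0.82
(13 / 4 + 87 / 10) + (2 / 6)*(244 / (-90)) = 1193 / 108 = 11.05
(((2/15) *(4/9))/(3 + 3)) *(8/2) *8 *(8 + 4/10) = 1792/675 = 2.65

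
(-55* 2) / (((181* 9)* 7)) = -110 / 11403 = -0.01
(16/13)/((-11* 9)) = -0.01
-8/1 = -8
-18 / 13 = -1.38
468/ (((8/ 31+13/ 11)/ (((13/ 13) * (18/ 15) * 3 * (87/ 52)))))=4806054/ 2455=1957.66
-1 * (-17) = 17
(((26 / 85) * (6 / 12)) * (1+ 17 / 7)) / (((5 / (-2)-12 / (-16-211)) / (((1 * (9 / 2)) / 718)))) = -318708 / 237315155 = -0.00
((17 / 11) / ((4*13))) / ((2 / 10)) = 0.15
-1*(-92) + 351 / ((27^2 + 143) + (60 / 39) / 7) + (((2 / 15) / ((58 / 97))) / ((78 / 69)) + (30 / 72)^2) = 499694011867 / 5386183920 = 92.77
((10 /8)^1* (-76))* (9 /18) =-95 /2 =-47.50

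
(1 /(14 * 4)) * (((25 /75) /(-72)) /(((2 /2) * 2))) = -1 /24192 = -0.00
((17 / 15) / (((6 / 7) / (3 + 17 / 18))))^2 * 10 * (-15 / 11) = -71385601 / 192456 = -370.92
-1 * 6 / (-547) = 6 / 547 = 0.01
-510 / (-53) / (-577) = -510 / 30581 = -0.02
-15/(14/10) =-75/7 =-10.71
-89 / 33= -2.70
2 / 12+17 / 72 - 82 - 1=-5947 / 72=-82.60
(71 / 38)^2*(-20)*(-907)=22860935 / 361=63326.69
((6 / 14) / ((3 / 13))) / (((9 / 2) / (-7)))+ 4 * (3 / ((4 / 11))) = 271 / 9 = 30.11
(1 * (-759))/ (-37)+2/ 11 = 8423/ 407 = 20.70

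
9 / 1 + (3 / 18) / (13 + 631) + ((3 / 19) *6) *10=1356283 / 73416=18.47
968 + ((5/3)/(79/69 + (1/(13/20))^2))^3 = 968.11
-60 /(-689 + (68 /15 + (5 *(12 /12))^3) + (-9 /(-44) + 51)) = 39600 /335453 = 0.12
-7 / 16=-0.44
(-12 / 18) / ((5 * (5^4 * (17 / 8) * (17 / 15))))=-16 / 180625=-0.00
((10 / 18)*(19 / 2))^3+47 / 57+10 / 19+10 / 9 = 149.47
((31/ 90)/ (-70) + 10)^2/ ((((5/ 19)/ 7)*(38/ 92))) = 91197184103/ 14175000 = 6433.66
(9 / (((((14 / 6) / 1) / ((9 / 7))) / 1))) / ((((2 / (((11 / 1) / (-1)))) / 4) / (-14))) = 1527.43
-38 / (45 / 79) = -3002 / 45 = -66.71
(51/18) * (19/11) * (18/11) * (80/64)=4845/484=10.01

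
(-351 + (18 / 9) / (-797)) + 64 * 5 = -24709 / 797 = -31.00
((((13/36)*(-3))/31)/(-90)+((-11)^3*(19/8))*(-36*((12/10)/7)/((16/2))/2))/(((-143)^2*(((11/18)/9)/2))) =1714518879/976235260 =1.76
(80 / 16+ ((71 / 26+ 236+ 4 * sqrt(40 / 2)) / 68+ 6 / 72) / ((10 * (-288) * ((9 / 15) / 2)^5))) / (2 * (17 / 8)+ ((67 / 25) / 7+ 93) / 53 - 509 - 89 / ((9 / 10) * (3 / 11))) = -965380073875 / 186253204082868+ 23187500 * sqrt(5) / 1193930795403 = -0.01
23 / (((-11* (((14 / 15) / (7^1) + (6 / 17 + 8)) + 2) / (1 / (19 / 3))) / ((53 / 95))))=-186507 / 10618454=-0.02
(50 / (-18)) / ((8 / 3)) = -25 / 24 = -1.04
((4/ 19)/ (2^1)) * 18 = 36/ 19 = 1.89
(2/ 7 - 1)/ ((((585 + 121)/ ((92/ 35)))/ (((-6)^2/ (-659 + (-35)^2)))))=-828/ 4895051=-0.00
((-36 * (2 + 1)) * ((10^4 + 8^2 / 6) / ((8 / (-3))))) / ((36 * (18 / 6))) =3754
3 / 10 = 0.30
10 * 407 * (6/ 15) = 1628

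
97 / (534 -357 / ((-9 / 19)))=291 / 3863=0.08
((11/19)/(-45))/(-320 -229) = 11/469395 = 0.00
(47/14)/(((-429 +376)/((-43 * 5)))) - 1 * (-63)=56851/742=76.62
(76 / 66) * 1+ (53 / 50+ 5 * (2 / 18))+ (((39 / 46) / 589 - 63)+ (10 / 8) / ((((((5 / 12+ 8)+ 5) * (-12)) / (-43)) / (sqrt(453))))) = -2019491083 / 33528825+ 215 * sqrt(453) / 644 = -53.13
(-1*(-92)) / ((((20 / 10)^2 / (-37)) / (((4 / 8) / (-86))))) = 4.95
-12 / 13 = -0.92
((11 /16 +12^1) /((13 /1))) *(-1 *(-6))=609 /104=5.86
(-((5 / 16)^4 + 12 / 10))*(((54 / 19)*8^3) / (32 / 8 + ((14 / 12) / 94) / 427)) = -440.01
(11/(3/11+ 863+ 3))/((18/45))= 605/19058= 0.03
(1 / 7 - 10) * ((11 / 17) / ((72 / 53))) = -13409 / 2856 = -4.70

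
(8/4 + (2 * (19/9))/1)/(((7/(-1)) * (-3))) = 8/27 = 0.30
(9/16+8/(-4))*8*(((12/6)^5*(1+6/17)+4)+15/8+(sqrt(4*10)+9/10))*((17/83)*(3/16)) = -2349243/106240 -1173*sqrt(10)/1328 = -24.91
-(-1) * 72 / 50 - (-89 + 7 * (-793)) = 141036 / 25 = 5641.44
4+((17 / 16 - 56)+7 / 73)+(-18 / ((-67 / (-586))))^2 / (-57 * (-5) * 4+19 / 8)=-1396569572317 / 47917166128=-29.15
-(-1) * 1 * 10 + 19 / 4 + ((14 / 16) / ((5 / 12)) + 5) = 437 / 20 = 21.85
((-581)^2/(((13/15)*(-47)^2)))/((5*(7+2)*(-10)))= -0.39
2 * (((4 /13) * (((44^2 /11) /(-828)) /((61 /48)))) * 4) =-22528 /54717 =-0.41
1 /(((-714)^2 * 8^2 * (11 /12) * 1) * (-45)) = -1 /1345861440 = -0.00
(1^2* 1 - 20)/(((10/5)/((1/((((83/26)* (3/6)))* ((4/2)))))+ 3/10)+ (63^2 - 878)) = -2470/402699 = -0.01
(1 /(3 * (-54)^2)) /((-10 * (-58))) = 1 /5073840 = 0.00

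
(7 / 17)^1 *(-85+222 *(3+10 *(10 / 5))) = 35147 / 17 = 2067.47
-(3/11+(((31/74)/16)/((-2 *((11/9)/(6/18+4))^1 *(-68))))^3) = -1515578577017694441/5557121442585247744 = -0.27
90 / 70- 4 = -19 / 7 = -2.71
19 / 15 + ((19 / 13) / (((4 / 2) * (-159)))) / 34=890093 / 702780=1.27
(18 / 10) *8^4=36864 / 5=7372.80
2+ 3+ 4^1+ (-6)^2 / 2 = 27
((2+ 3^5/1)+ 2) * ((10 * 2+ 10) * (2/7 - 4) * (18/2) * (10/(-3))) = 5779800/7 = 825685.71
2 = 2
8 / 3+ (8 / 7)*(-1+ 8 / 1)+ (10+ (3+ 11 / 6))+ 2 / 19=973 / 38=25.61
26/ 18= 13/ 9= 1.44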